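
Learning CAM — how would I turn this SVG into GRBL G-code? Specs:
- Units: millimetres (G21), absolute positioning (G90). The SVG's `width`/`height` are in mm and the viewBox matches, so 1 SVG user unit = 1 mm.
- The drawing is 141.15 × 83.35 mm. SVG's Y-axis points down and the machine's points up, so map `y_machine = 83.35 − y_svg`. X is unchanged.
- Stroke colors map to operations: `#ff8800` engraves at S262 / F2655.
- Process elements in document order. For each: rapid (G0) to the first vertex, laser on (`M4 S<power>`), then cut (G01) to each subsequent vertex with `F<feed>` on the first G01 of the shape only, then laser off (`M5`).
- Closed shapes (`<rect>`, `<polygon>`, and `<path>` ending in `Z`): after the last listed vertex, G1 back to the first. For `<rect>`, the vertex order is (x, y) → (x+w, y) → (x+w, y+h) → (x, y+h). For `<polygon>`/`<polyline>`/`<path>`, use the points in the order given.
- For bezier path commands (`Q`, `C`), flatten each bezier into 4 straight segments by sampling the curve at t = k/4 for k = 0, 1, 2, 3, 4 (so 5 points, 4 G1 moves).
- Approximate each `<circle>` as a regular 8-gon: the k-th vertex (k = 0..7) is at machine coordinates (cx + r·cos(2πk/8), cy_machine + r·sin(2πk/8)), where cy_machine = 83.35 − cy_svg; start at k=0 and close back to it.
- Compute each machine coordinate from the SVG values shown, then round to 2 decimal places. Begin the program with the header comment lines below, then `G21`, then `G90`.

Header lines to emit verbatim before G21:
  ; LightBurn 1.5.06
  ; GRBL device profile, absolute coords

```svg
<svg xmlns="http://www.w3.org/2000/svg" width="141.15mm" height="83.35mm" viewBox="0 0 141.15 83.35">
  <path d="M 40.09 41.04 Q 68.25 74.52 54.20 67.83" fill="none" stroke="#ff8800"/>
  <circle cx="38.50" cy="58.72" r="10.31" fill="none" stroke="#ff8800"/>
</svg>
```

; LightBurn 1.5.06
; GRBL device profile, absolute coords
G21
G90
G0 X40.09 Y42.31
M4 S262
G01 X51.53 Y28.08 F2655
G01 X57.70 Y18.87
G01 X58.59 Y14.69
G01 X54.20 Y15.52
M5
G0 X48.81 Y24.63
M4 S262
G01 X45.79 Y31.92 F2655
G01 X38.50 Y34.94
G01 X31.21 Y31.92
G01 X28.19 Y24.63
G01 X31.21 Y17.34
G01 X38.50 Y14.32
G01 X45.79 Y17.34
G01 X48.81 Y24.63
M5

1 u = 1 mm; y_m = 83.35 − y.

[1] `<path>` quadratic bezier, #ff8800→engrave S262 F2655: (40.09,42.31) → (51.53,28.08) → (57.70,18.87) → (58.59,14.69) → (54.20,15.52)

[2] `<circle>` circle, #ff8800→engrave S262 F2655: (48.81,24.63) → (45.79,31.92) → (38.50,34.94) → (31.21,31.92) → (28.19,24.63) → (31.21,17.34) → (38.50,14.32) → (45.79,17.34) → (48.81,24.63) (closed)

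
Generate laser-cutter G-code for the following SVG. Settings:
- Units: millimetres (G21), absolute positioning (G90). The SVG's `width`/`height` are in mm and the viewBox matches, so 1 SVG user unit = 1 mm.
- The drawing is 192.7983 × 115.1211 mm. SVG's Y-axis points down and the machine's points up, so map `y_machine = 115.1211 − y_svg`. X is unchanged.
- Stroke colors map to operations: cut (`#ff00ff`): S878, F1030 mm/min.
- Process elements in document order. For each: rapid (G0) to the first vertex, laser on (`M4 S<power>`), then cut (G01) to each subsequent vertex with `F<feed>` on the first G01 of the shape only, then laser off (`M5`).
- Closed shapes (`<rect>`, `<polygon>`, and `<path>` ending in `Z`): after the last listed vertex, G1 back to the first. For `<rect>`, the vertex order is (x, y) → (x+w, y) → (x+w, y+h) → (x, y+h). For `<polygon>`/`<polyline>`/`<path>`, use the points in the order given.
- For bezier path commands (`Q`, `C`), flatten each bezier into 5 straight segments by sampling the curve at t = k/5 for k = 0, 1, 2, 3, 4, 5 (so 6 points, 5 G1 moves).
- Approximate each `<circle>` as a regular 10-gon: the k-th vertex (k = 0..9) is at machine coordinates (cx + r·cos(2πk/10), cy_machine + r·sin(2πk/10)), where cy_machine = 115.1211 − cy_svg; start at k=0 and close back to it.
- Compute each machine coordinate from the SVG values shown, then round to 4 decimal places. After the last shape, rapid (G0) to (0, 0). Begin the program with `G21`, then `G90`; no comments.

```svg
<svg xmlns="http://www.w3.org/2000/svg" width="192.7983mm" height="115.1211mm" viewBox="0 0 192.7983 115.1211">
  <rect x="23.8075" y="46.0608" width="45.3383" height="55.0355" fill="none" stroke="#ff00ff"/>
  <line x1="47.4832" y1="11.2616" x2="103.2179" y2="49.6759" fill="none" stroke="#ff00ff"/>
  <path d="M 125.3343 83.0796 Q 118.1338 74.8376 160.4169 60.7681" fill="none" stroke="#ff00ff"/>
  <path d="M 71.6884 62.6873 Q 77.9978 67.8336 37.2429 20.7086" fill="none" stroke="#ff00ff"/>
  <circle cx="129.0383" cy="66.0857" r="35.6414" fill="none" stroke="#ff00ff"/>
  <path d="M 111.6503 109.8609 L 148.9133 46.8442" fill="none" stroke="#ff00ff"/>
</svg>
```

G21
G90
G0 X23.8075 Y69.0603
M4 S878
G01 X69.1458 Y69.0603 F1030
G01 X69.1458 Y14.0248
G01 X23.8075 Y14.0248
G01 X23.8075 Y69.0603
M5
G0 X47.4832 Y103.8595
M4 S878
G01 X103.2179 Y65.4452 F1030
M5
G0 X125.3343 Y32.0415
M4 S878
G01 X124.4334 Y35.5714 F1030
G01 X127.4913 Y39.5675
G01 X134.5078 Y44.0298
G01 X145.4830 Y48.9583
G01 X160.4169 Y54.3530
M5
G0 X71.6884 Y52.4338
M4 S878
G01 X72.3296 Y52.4661 F1030
G01 X69.2056 Y56.6802
G01 X62.3165 Y65.0759
G01 X51.6623 Y77.6534
G01 X37.2429 Y94.4125
M5
G0 X164.6797 Y49.0354
M4 S878
G01 X157.8728 Y69.9849 F1030
G01 X140.0521 Y82.9324
G01 X118.0245 Y82.9324
G01 X100.2038 Y69.9849
G01 X93.3969 Y49.0354
G01 X100.2038 Y28.0859
G01 X118.0245 Y15.1384
G01 X140.0521 Y15.1384
G01 X157.8728 Y28.0859
G01 X164.6797 Y49.0354
M5
G0 X111.6503 Y5.2602
M4 S878
G01 X148.9133 Y68.2769 F1030
M5
G0 X0.0000 Y0.0000

viewBox `0 0 192.7983 115.1211` with mm width/height → 1 unit = 1 mm. Flip: y_m = 115.1211 − y_svg.

**Shape 1** — `<rect>` rectangle, stroke `#ff00ff` → cut (S878, F1030). Machine vertices: (23.8075,69.0603) → (69.1458,69.0603) → (69.1458,14.0248) → (23.8075,14.0248) → (23.8075,69.0603). Closed: final G1 returns to the first vertex.

**Shape 2** — `<line>` line segment, stroke `#ff00ff` → cut (S878, F1030). Machine vertices: (47.4832,103.8595) → (103.2179,65.4452). Open path.

**Shape 3** — `<path>` quadratic bezier, stroke `#ff00ff` → cut (S878, F1030). Control points (SVG): P0=(125.3343,83.0796), P1=(118.1338,74.8376), P2=(160.4169,60.7681); sampled at t=k/5. Machine vertices: (125.3343,32.0415) → (124.4334,35.5714) → (127.4913,39.5675) → (134.5078,44.0298) → (145.4830,48.9583) → (160.4169,54.3530). Open path.

**Shape 4** — `<path>` quadratic bezier, stroke `#ff00ff` → cut (S878, F1030). Control points (SVG): P0=(71.6884,62.6873), P1=(77.9978,67.8336), P2=(37.2429,20.7086); sampled at t=k/5. Machine vertices: (71.6884,52.4338) → (72.3296,52.4661) → (69.2056,56.6802) → (62.3165,65.0759) → (51.6623,77.6534) → (37.2429,94.4125). Open path.

**Shape 5** — `<circle>` circle, stroke `#ff00ff` → cut (S878, F1030). Machine vertices: (164.6797,49.0354) → (157.8728,69.9849) → (140.0521,82.9324) → (118.0245,82.9324) → (100.2038,69.9849) → (93.3969,49.0354) → (100.2038,28.0859) → (118.0245,15.1384) → (140.0521,15.1384) → (157.8728,28.0859) → (164.6797,49.0354). Closed: final G1 returns to the first vertex.

**Shape 6** — `<path>` line segment, stroke `#ff00ff` → cut (S878, F1030). Machine vertices: (111.6503,5.2602) → (148.9133,68.2769). Open path.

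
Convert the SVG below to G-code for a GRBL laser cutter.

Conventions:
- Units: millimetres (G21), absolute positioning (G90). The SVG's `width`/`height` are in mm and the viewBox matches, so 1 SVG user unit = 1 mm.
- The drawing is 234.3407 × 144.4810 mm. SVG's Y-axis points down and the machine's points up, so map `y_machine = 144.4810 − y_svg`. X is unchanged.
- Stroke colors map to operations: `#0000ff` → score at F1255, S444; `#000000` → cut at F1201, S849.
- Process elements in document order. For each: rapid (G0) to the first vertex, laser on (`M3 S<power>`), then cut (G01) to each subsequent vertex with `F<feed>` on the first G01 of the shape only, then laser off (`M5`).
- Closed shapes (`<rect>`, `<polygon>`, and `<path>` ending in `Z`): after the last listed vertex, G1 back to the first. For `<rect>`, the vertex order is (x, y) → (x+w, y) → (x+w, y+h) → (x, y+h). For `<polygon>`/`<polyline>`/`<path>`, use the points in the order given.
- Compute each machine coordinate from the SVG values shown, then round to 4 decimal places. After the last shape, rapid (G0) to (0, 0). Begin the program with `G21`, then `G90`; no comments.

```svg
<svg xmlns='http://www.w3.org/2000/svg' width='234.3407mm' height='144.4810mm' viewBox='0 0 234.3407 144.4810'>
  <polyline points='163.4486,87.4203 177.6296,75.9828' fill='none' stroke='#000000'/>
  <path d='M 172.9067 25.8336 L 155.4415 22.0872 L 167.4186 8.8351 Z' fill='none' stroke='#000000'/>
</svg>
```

Since the viewBox matches the mm dimensions, user units are millimetres directly. The only transform is the Y-flip y_m = 144.4810 − y_svg.

Shape 1 is a line segment drawn with `<polyline>`. Its stroke #000000 means cut at S849, F1201. After flipping Y the toolpath is (163.4486,57.0607) → (177.6296,68.4982).

Shape 2 is a regular polygon drawn with `<path>`. Its stroke #000000 means cut at S849, F1201. After flipping Y the toolpath is (172.9067,118.6474) → (155.4415,122.3938) → (167.4186,135.6459) → (172.9067,118.6474), returning to the start.

G21
G90
G0 X163.4486 Y57.0607
M3 S849
G01 X177.6296 Y68.4982 F1201
M5
G0 X172.9067 Y118.6474
M3 S849
G01 X155.4415 Y122.3938 F1201
G01 X167.4186 Y135.6459
G01 X172.9067 Y118.6474
M5
G0 X0.0000 Y0.0000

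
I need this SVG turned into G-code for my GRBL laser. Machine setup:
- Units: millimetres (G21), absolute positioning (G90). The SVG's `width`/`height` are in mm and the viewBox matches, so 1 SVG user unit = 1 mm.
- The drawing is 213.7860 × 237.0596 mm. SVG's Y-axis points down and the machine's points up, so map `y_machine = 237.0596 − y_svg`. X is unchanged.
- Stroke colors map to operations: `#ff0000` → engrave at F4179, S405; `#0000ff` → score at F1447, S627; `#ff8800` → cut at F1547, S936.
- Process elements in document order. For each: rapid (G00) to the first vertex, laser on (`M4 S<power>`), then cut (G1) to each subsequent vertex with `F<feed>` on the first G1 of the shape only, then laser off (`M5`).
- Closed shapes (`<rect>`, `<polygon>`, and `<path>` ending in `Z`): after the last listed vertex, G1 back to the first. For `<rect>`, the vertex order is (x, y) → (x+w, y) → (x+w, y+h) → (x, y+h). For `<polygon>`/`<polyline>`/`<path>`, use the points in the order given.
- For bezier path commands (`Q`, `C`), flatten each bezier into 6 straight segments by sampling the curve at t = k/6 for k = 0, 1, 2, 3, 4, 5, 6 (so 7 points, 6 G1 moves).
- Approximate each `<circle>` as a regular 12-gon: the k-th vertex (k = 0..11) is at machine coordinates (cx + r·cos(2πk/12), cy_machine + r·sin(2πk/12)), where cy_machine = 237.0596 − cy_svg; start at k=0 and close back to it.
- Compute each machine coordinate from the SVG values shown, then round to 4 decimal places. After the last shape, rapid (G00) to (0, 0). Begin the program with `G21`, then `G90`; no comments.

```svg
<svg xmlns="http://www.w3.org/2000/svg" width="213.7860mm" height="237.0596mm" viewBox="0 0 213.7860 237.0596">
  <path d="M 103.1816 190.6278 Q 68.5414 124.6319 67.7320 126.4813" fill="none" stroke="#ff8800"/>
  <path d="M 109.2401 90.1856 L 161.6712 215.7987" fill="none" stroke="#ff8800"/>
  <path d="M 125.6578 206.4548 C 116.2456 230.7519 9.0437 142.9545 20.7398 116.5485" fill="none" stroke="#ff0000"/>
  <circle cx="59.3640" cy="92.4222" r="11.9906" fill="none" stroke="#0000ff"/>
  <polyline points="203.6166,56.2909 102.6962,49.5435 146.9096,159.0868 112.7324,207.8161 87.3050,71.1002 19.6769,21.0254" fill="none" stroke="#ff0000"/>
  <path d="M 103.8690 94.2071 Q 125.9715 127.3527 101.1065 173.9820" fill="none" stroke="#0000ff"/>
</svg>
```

G21
G90
G00 X103.1816 Y46.4318
M4 S936
G1 X92.5746 Y66.5458 F1547
G1 X83.8471 Y82.8907
G1 X76.9991 Y95.4664
G1 X72.0306 Y104.2729
G1 X68.9415 Y109.3102
G1 X67.7320 Y110.5783
M5
G00 X109.2401 Y146.8740
M4 S936
G1 X161.6712 Y21.2609 F1547
M5
G00 X125.6578 Y30.6048
M4 S405
G1 X113.8057 Y26.9943 F4179
G1 X91.6745 Y37.2471
G1 X65.2832 Y56.5443
G1 X40.6509 Y80.0667
G1 X23.7967 Y102.9953
G1 X20.7398 Y120.5111
M5
G00 X71.3546 Y144.6374
M4 S627
G1 X69.7482 Y150.6327 F1447
G1 X65.3593 Y155.0216
G1 X59.3640 Y156.6280
G1 X53.3687 Y155.0216
G1 X48.9798 Y150.6327
G1 X47.3734 Y144.6374
G1 X48.9798 Y138.6421
G1 X53.3687 Y134.2532
G1 X59.3640 Y132.6468
G1 X65.3593 Y134.2532
G1 X69.7482 Y138.6421
G1 X71.3546 Y144.6374
M5
G00 X203.6166 Y180.7687
M4 S405
G1 X102.6962 Y187.5161 F4179
G1 X146.9096 Y77.9728
G1 X112.7324 Y29.2435
G1 X87.3050 Y165.9594
G1 X19.6769 Y216.0342
M5
G00 X103.8690 Y142.8525
M4 S627
G1 X109.9318 Y131.4294 F1447
G1 X113.3854 Y119.2572
G1 X114.2296 Y106.3360
G1 X112.4646 Y92.6656
G1 X108.0902 Y78.2462
G1 X101.1065 Y63.0776
M5
G00 X0.0000 Y0.0000

viewBox `0 0 213.7860 237.0596` with mm width/height → 1 unit = 1 mm. Flip: y_m = 237.0596 − y_svg.

**Shape 1** — `<path>` quadratic bezier, stroke `#ff8800` → cut (S936, F1547). Control points (SVG): P0=(103.1816,190.6278), P1=(68.5414,124.6319), P2=(67.7320,126.4813); sampled at t=k/6. Machine vertices: (103.1816,46.4318) → (92.5746,66.5458) → (83.8471,82.8907) → (76.9991,95.4664) → (72.0306,104.2729) → (68.9415,109.3102) → (67.7320,110.5783). Open path.

**Shape 2** — `<path>` line segment, stroke `#ff8800` → cut (S936, F1547). Machine vertices: (109.2401,146.8740) → (161.6712,21.2609). Open path.

**Shape 3** — `<path>` cubic bezier, stroke `#ff0000` → engrave (S405, F4179). Control points (SVG): P0=(125.6578,206.4548), P1=(116.2456,230.7519), P2=(9.0437,142.9545), P3=(20.7398,116.5485); sampled at t=k/6. Machine vertices: (125.6578,30.6048) → (113.8057,26.9943) → (91.6745,37.2471) → (65.2832,56.5443) → (40.6509,80.0667) → (23.7967,102.9953) → (20.7398,120.5111). Open path.

**Shape 4** — `<circle>` circle, stroke `#0000ff` → score (S627, F1447). Machine vertices: (71.3546,144.6374) → (69.7482,150.6327) → (65.3593,155.0216) → (59.3640,156.6280) → (53.3687,155.0216) → (48.9798,150.6327) → (47.3734,144.6374) → (48.9798,138.6421) → (53.3687,134.2532) → (59.3640,132.6468) → (65.3593,134.2532) → (69.7482,138.6421) → (71.3546,144.6374). Closed: final G1 returns to the first vertex.

**Shape 5** — `<polyline>` open polyline, stroke `#ff0000` → engrave (S405, F4179). Machine vertices: (203.6166,180.7687) → (102.6962,187.5161) → (146.9096,77.9728) → (112.7324,29.2435) → (87.3050,165.9594) → (19.6769,216.0342). Open path.

**Shape 6** — `<path>` quadratic bezier, stroke `#0000ff` → score (S627, F1447). Control points (SVG): P0=(103.8690,94.2071), P1=(125.9715,127.3527), P2=(101.1065,173.9820); sampled at t=k/6. Machine vertices: (103.8690,142.8525) → (109.9318,131.4294) → (113.3854,119.2572) → (114.2296,106.3360) → (112.4646,92.6656) → (108.0902,78.2462) → (101.1065,63.0776). Open path.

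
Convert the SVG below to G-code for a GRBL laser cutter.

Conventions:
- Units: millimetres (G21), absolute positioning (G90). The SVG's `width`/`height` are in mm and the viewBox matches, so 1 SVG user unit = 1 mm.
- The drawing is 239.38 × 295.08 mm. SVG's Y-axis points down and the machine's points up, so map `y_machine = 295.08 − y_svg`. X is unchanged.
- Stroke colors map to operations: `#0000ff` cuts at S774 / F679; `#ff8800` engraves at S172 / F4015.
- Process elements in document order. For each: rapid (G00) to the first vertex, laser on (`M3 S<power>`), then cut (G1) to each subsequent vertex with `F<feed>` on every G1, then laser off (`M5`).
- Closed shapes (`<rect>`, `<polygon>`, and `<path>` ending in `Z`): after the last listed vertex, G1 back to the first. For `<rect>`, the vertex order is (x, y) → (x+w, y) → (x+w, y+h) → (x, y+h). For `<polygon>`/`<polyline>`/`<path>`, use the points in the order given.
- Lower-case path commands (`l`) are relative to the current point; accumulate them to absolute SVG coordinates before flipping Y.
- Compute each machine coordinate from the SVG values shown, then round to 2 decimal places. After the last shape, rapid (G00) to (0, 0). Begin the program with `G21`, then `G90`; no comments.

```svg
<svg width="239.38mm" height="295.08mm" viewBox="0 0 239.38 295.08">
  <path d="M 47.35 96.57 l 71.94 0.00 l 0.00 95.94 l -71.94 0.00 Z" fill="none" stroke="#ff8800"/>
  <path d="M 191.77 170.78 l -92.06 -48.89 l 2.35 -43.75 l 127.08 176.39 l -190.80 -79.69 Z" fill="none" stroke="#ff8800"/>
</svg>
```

viewBox `0 0 239.38 295.08` with mm width/height → 1 unit = 1 mm. Flip: y_m = 295.08 − y_svg.

**Shape 1** — `<path>` rectangle, stroke `#ff8800` → engrave (S172, F4015). Machine vertices: (47.35,198.51) → (119.29,198.51) → (119.29,102.57) → (47.35,102.57) → (47.35,198.51). Closed: final G1 returns to the first vertex.

**Shape 2** — `<path>` closed polygon, stroke `#ff8800` → engrave (S172, F4015). Machine vertices: (191.77,124.30) → (99.71,173.19) → (102.06,216.94) → (229.14,40.55) → (38.34,120.24) → (191.77,124.30). Closed: final G1 returns to the first vertex.

G21
G90
G00 X47.35 Y198.51
M3 S172
G1 X119.29 Y198.51 F4015
G1 X119.29 Y102.57 F4015
G1 X47.35 Y102.57 F4015
G1 X47.35 Y198.51 F4015
M5
G00 X191.77 Y124.30
M3 S172
G1 X99.71 Y173.19 F4015
G1 X102.06 Y216.94 F4015
G1 X229.14 Y40.55 F4015
G1 X38.34 Y120.24 F4015
G1 X191.77 Y124.30 F4015
M5
G00 X0.00 Y0.00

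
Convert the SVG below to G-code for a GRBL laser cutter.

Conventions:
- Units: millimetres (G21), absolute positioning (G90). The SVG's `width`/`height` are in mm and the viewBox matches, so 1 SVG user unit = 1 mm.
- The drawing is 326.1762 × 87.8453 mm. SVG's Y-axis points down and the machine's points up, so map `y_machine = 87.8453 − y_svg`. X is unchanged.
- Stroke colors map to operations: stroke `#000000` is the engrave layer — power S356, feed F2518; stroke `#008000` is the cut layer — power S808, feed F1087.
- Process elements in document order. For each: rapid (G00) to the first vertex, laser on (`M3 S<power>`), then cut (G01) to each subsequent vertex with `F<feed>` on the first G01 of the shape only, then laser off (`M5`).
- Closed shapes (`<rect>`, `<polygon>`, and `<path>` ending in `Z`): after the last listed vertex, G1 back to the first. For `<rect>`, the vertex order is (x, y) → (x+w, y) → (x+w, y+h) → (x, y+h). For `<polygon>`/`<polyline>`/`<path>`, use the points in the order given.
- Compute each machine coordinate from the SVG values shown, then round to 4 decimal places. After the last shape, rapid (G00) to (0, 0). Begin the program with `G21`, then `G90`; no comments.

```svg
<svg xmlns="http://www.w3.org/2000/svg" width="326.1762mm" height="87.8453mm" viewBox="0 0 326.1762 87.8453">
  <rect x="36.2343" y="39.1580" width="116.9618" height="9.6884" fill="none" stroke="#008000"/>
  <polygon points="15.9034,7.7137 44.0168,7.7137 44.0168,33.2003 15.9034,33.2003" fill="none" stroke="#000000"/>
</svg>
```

G21
G90
G00 X36.2343 Y48.6873
M3 S808
G01 X153.1961 Y48.6873 F1087
G01 X153.1961 Y38.9989
G01 X36.2343 Y38.9989
G01 X36.2343 Y48.6873
M5
G00 X15.9034 Y80.1316
M3 S356
G01 X44.0168 Y80.1316 F2518
G01 X44.0168 Y54.6450
G01 X15.9034 Y54.6450
G01 X15.9034 Y80.1316
M5
G00 X0.0000 Y0.0000

Since the viewBox matches the mm dimensions, user units are millimetres directly. The only transform is the Y-flip y_m = 87.8453 − y_svg.

Shape 1 is a rectangle drawn with `<rect>`. Its stroke #008000 means cut at S808, F1087. After flipping Y the toolpath is (36.2343,48.6873) → (153.1961,48.6873) → (153.1961,38.9989) → (36.2343,38.9989) → (36.2343,48.6873), returning to the start.

Shape 2 is a rectangle drawn with `<polygon>`. Its stroke #000000 means engrave at S356, F2518. After flipping Y the toolpath is (15.9034,80.1316) → (44.0168,80.1316) → (44.0168,54.6450) → (15.9034,54.6450) → (15.9034,80.1316), returning to the start.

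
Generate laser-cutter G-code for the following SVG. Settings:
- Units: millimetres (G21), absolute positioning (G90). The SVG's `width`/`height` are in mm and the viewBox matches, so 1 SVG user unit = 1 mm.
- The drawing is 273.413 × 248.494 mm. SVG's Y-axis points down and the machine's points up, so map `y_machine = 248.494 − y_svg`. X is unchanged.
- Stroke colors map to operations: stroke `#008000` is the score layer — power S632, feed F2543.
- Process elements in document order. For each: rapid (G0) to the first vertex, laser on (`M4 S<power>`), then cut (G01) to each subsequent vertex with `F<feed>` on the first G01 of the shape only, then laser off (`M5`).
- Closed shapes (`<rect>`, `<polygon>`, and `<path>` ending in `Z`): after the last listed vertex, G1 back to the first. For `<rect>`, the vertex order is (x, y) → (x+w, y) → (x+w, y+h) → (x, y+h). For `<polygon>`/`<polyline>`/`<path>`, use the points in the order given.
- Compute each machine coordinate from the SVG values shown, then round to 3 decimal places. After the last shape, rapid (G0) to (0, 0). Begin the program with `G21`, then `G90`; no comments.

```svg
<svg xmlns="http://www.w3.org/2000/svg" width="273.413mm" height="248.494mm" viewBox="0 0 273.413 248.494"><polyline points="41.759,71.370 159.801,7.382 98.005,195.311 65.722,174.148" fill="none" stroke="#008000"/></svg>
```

G21
G90
G0 X41.759 Y177.124
M4 S632
G01 X159.801 Y241.112 F2543
G01 X98.005 Y53.183
G01 X65.722 Y74.346
M5
G0 X0.000 Y0.000

1 u = 1 mm; y_m = 248.494 − y.

[1] `<polyline>` open polyline, #008000→score S632 F2543: (41.759,177.124) → (159.801,241.112) → (98.005,53.183) → (65.722,74.346)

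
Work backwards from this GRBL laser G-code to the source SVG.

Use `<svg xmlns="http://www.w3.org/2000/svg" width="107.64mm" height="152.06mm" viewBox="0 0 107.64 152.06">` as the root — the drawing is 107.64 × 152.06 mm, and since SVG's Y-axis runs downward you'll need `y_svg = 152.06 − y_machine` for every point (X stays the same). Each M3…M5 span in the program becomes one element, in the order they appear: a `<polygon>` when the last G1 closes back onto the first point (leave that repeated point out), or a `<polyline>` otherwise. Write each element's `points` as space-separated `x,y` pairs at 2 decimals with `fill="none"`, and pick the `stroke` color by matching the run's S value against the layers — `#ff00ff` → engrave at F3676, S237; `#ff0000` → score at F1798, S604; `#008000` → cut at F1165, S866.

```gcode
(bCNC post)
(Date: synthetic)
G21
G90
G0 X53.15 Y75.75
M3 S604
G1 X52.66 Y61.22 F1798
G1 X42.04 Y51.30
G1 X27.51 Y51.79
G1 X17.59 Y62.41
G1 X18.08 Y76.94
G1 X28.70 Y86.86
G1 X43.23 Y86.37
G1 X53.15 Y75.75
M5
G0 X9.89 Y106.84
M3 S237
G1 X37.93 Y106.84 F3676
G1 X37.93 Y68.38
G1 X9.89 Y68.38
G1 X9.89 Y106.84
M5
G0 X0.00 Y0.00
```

Each laser-on run becomes one SVG element. Flip Y back into SVG space with y_svg = 152.06 − y_machine.

Run 1: power S604 maps to stroke `#ff0000` (score). The run returns to its start, so emit a `<polygon>` with points (Y-flipped): 53.15,76.31 52.66,90.84 42.04,100.76 27.51,100.27 17.59,89.65 18.08,75.12 28.70,65.20 43.23,65.69.

Run 2: the run's S237 means `#ff00ff` (engrave). The run returns to its start, so emit a `<polygon>` with points (Y-flipped): 9.89,45.22 37.93,45.22 37.93,83.68 9.89,83.68.

<svg xmlns="http://www.w3.org/2000/svg" width="107.64mm" height="152.06mm" viewBox="0 0 107.64 152.06">
  <polygon points="53.15,76.31 52.66,90.84 42.04,100.76 27.51,100.27 17.59,89.65 18.08,75.12 28.70,65.20 43.23,65.69" fill="none" stroke="#ff0000"/>
  <polygon points="9.89,45.22 37.93,45.22 37.93,83.68 9.89,83.68" fill="none" stroke="#ff00ff"/>
</svg>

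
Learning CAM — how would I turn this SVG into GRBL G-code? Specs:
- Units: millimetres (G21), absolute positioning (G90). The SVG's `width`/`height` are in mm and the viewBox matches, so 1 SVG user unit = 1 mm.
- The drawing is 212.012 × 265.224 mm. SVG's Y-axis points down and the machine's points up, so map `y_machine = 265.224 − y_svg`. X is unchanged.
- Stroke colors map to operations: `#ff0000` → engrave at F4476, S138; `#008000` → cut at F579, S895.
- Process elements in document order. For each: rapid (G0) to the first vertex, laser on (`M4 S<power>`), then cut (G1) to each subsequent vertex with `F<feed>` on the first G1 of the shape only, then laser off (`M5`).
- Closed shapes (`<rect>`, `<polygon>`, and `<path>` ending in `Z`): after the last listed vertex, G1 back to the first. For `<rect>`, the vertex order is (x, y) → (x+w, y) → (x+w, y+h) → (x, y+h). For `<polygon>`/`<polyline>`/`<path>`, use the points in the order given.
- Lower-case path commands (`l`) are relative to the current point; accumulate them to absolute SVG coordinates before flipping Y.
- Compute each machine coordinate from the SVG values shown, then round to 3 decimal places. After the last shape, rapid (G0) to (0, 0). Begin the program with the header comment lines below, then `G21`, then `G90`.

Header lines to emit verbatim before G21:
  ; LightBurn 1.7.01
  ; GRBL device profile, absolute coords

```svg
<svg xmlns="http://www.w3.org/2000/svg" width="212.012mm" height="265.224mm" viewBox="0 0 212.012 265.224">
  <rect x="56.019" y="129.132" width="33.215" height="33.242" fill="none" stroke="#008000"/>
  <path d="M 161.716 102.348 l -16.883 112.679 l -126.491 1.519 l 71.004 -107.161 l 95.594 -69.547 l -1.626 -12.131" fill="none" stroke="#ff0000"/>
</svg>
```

1 u = 1 mm; y_m = 265.224 − y.

[1] `<rect>` rectangle, #008000→cut S895 F579: (56.019,136.092) → (89.234,136.092) → (89.234,102.850) → (56.019,102.850) → (56.019,136.092) (closed)

[2] `<path>` open polyline, #ff0000→engrave S138 F4476: (161.716,162.876) → (144.833,50.197) → (18.342,48.678) → (89.346,155.839) → (184.940,225.386) → (183.314,237.517)

; LightBurn 1.7.01
; GRBL device profile, absolute coords
G21
G90
G0 X56.019 Y136.092
M4 S895
G1 X89.234 Y136.092 F579
G1 X89.234 Y102.850
G1 X56.019 Y102.850
G1 X56.019 Y136.092
M5
G0 X161.716 Y162.876
M4 S138
G1 X144.833 Y50.197 F4476
G1 X18.342 Y48.678
G1 X89.346 Y155.839
G1 X184.940 Y225.386
G1 X183.314 Y237.517
M5
G0 X0.000 Y0.000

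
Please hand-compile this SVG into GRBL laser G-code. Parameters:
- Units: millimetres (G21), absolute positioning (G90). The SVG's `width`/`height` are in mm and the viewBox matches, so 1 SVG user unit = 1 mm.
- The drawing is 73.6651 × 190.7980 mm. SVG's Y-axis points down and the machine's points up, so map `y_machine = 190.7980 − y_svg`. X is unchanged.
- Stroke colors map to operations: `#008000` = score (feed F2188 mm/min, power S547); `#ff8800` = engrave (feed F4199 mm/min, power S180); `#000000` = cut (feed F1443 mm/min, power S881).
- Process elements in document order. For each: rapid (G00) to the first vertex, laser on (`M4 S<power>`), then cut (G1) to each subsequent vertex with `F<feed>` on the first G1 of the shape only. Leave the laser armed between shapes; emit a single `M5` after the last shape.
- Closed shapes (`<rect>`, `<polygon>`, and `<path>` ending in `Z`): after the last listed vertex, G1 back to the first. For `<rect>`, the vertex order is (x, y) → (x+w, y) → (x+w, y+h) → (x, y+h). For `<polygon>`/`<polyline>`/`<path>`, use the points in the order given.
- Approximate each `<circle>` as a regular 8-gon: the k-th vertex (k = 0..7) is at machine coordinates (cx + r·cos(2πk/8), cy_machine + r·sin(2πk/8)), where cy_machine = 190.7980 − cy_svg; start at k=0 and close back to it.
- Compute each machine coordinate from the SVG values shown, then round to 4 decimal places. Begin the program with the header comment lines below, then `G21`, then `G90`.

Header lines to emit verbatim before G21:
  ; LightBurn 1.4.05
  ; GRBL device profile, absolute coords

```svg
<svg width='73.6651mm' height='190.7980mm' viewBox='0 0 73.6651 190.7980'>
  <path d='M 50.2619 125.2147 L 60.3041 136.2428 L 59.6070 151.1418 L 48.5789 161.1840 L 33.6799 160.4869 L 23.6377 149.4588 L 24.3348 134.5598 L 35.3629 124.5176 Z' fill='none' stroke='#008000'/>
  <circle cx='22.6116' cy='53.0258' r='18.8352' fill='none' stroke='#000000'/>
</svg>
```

Since the viewBox matches the mm dimensions, user units are millimetres directly. The only transform is the Y-flip y_m = 190.7980 − y_svg.

Shape 1 is a regular polygon drawn with `<path>`. Its stroke #008000 means score at S547, F2188. After flipping Y the toolpath is (50.2619,65.5833) → (60.3041,54.5552) → (59.6070,39.6562) → (48.5789,29.6140) → (33.6799,30.3111) → (23.6377,41.3392) → (24.3348,56.2382) → (35.3629,66.2804) → (50.2619,65.5833), returning to the start.

Shape 2 is a circle drawn with `<circle>`. Its stroke #000000 means cut at S881, F1443. After flipping Y the toolpath is (41.4468,137.7722) → (35.9301,151.0907) → (22.6116,156.6074) → (9.2931,151.0907) → (3.7764,137.7722) → (9.2931,124.4537) → (22.6116,118.9370) → (35.9301,124.4537) → (41.4468,137.7722), returning to the start.

; LightBurn 1.4.05
; GRBL device profile, absolute coords
G21
G90
G00 X50.2619 Y65.5833
M4 S547
G1 X60.3041 Y54.5552 F2188
G1 X59.6070 Y39.6562
G1 X48.5789 Y29.6140
G1 X33.6799 Y30.3111
G1 X23.6377 Y41.3392
G1 X24.3348 Y56.2382
G1 X35.3629 Y66.2804
G1 X50.2619 Y65.5833
G00 X41.4468 Y137.7722
M4 S881
G1 X35.9301 Y151.0907 F1443
G1 X22.6116 Y156.6074
G1 X9.2931 Y151.0907
G1 X3.7764 Y137.7722
G1 X9.2931 Y124.4537
G1 X22.6116 Y118.9370
G1 X35.9301 Y124.4537
G1 X41.4468 Y137.7722
M5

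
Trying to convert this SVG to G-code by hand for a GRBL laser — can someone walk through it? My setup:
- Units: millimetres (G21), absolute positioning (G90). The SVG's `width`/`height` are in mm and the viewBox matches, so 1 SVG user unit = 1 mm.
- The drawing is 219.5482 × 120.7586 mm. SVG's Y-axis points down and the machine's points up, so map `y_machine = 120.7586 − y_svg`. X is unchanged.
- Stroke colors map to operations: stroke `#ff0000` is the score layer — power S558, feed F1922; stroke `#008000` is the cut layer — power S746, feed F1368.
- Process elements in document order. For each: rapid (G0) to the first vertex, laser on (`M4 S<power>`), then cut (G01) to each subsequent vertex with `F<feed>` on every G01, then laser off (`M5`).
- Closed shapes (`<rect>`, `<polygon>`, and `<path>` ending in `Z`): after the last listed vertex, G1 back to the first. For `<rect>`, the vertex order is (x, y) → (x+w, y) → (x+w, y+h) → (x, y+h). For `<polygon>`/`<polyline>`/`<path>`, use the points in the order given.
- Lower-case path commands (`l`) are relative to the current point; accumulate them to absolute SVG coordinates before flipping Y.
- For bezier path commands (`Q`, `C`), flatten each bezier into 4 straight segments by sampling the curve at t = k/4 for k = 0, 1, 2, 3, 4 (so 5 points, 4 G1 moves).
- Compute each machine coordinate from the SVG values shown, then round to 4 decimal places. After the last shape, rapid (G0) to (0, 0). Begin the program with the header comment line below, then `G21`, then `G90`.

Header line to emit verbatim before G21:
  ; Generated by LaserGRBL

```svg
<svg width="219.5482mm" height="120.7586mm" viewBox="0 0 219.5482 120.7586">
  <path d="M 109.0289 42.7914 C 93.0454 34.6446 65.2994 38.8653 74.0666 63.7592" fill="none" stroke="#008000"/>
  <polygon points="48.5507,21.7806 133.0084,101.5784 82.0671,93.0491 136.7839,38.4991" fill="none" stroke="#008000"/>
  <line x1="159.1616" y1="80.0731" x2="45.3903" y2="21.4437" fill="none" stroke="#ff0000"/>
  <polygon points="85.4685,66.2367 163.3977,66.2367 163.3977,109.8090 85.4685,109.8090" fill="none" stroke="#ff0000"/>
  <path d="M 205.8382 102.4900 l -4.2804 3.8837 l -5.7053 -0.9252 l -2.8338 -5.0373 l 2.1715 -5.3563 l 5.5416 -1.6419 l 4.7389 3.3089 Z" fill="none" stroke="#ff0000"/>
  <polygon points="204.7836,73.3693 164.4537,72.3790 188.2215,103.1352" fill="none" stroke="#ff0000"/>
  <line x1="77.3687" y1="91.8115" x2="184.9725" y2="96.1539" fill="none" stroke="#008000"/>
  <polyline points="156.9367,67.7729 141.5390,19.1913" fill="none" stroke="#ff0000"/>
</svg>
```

Since the viewBox matches the mm dimensions, user units are millimetres directly. The only transform is the Y-flip y_m = 120.7586 − y_svg.

Shape 1 is a cubic bezier drawn with `<path>`. Its stroke #008000 means cut at S746, F1368. After flipping Y the toolpath is (109.0289,77.9672) → (95.5901,81.6286) → (82.2662,79.8736) → (73.5831,71.9234) → (74.0666,56.9994).

Shape 2 is a closed polygon drawn with `<polygon>`. Its stroke #008000 means cut at S746, F1368. After flipping Y the toolpath is (48.5507,98.9780) → (133.0084,19.1802) → (82.0671,27.7095) → (136.7839,82.2595) → (48.5507,98.9780), returning to the start.

Shape 3 is a line segment drawn with `<line>`. Its stroke #ff0000 means score at S558, F1922. After flipping Y the toolpath is (159.1616,40.6855) → (45.3903,99.3149).

Shape 4 is a rectangle drawn with `<polygon>`. Its stroke #ff0000 means score at S558, F1922. After flipping Y the toolpath is (85.4685,54.5219) → (163.3977,54.5219) → (163.3977,10.9496) → (85.4685,10.9496) → (85.4685,54.5219), returning to the start.

Shape 5 is a regular polygon drawn with `<path>`. Its stroke #ff0000 means score at S558, F1922. After flipping Y the toolpath is (205.8382,18.2686) → (201.5578,14.3849) → (195.8525,15.3101) → (193.0187,20.3474) → (195.1902,25.7037) → (200.7318,27.3456) → (205.4707,24.0367) → (205.8382,18.2686), returning to the start.

Shape 6 is a closed polygon drawn with `<polygon>`. Its stroke #ff0000 means score at S558, F1922. After flipping Y the toolpath is (204.7836,47.3893) → (164.4537,48.3796) → (188.2215,17.6234) → (204.7836,47.3893), returning to the start.

Shape 7 is a line segment drawn with `<line>`. Its stroke #008000 means cut at S746, F1368. After flipping Y the toolpath is (77.3687,28.9471) → (184.9725,24.6047).

Shape 8 is a line segment drawn with `<polyline>`. Its stroke #ff0000 means score at S558, F1922. After flipping Y the toolpath is (156.9367,52.9857) → (141.5390,101.5673).

; Generated by LaserGRBL
G21
G90
G0 X109.0289 Y77.9672
M4 S746
G01 X95.5901 Y81.6286 F1368
G01 X82.2662 Y79.8736 F1368
G01 X73.5831 Y71.9234 F1368
G01 X74.0666 Y56.9994 F1368
M5
G0 X48.5507 Y98.9780
M4 S746
G01 X133.0084 Y19.1802 F1368
G01 X82.0671 Y27.7095 F1368
G01 X136.7839 Y82.2595 F1368
G01 X48.5507 Y98.9780 F1368
M5
G0 X159.1616 Y40.6855
M4 S558
G01 X45.3903 Y99.3149 F1922
M5
G0 X85.4685 Y54.5219
M4 S558
G01 X163.3977 Y54.5219 F1922
G01 X163.3977 Y10.9496 F1922
G01 X85.4685 Y10.9496 F1922
G01 X85.4685 Y54.5219 F1922
M5
G0 X205.8382 Y18.2686
M4 S558
G01 X201.5578 Y14.3849 F1922
G01 X195.8525 Y15.3101 F1922
G01 X193.0187 Y20.3474 F1922
G01 X195.1902 Y25.7037 F1922
G01 X200.7318 Y27.3456 F1922
G01 X205.4707 Y24.0367 F1922
G01 X205.8382 Y18.2686 F1922
M5
G0 X204.7836 Y47.3893
M4 S558
G01 X164.4537 Y48.3796 F1922
G01 X188.2215 Y17.6234 F1922
G01 X204.7836 Y47.3893 F1922
M5
G0 X77.3687 Y28.9471
M4 S746
G01 X184.9725 Y24.6047 F1368
M5
G0 X156.9367 Y52.9857
M4 S558
G01 X141.5390 Y101.5673 F1922
M5
G0 X0.0000 Y0.0000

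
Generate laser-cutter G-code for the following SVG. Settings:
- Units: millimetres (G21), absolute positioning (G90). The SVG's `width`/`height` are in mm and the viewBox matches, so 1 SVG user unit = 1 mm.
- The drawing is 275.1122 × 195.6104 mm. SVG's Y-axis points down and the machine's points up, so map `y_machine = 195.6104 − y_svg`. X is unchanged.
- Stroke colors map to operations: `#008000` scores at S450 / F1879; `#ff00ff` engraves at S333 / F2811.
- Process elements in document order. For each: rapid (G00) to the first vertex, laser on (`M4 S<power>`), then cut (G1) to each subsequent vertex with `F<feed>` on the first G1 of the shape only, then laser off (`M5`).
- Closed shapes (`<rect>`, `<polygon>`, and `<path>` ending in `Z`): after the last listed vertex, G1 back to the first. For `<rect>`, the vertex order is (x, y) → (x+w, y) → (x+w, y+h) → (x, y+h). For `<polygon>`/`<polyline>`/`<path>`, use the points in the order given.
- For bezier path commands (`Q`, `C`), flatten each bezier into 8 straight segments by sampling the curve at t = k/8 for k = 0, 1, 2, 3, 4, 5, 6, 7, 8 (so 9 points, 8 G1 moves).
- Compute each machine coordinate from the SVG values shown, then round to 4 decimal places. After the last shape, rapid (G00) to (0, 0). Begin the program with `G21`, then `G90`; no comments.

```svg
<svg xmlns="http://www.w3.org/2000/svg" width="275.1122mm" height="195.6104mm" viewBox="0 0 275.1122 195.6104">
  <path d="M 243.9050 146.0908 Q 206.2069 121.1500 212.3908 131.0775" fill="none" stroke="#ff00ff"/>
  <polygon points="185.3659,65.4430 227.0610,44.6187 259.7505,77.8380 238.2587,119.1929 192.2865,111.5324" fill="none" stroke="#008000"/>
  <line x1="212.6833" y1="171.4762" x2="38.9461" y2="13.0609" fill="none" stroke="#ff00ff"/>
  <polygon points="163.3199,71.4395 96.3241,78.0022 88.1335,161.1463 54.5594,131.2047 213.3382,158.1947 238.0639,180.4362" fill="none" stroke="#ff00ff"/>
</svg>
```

G21
G90
G00 X243.9050 Y49.5196
M4 S333
G1 X235.1661 Y55.2100 F2811
G1 X227.7986 Y59.8107
G1 X221.8023 Y63.3218
G1 X217.1774 Y65.7433
G1 X213.9238 Y67.0752
G1 X212.0415 Y67.3174
G1 X211.5305 Y66.4700
G1 X212.3908 Y64.5329
M5
G00 X185.3659 Y130.1674
M4 S450
G1 X227.0610 Y150.9917 F1879
G1 X259.7505 Y117.7724
G1 X238.2587 Y76.4175
G1 X192.2865 Y84.0780
G1 X185.3659 Y130.1674
M5
G00 X212.6833 Y24.1342
M4 S333
G1 X38.9461 Y182.5495 F2811
M5
G00 X163.3199 Y124.1709
M4 S333
G1 X96.3241 Y117.6082 F2811
G1 X88.1335 Y34.4641
G1 X54.5594 Y64.4057
G1 X213.3382 Y37.4157
G1 X238.0639 Y15.1742
G1 X163.3199 Y124.1709
M5
G00 X0.0000 Y0.0000

1 u = 1 mm; y_m = 195.6104 − y.

[1] `<path>` quadratic bezier, #ff00ff→engrave S333 F2811: (243.9050,49.5196) → (235.1661,55.2100) → (227.7986,59.8107) → (221.8023,63.3218) → (217.1774,65.7433) → (213.9238,67.0752) → (212.0415,67.3174) → (211.5305,66.4700) → (212.3908,64.5329)

[2] `<polygon>` regular polygon, #008000→score S450 F1879: (185.3659,130.1674) → (227.0610,150.9917) → (259.7505,117.7724) → (238.2587,76.4175) → (192.2865,84.0780) → (185.3659,130.1674) (closed)

[3] `<line>` line segment, #ff00ff→engrave S333 F2811: (212.6833,24.1342) → (38.9461,182.5495)

[4] `<polygon>` closed polygon, #ff00ff→engrave S333 F2811: (163.3199,124.1709) → (96.3241,117.6082) → (88.1335,34.4641) → (54.5594,64.4057) → (213.3382,37.4157) → (238.0639,15.1742) → (163.3199,124.1709) (closed)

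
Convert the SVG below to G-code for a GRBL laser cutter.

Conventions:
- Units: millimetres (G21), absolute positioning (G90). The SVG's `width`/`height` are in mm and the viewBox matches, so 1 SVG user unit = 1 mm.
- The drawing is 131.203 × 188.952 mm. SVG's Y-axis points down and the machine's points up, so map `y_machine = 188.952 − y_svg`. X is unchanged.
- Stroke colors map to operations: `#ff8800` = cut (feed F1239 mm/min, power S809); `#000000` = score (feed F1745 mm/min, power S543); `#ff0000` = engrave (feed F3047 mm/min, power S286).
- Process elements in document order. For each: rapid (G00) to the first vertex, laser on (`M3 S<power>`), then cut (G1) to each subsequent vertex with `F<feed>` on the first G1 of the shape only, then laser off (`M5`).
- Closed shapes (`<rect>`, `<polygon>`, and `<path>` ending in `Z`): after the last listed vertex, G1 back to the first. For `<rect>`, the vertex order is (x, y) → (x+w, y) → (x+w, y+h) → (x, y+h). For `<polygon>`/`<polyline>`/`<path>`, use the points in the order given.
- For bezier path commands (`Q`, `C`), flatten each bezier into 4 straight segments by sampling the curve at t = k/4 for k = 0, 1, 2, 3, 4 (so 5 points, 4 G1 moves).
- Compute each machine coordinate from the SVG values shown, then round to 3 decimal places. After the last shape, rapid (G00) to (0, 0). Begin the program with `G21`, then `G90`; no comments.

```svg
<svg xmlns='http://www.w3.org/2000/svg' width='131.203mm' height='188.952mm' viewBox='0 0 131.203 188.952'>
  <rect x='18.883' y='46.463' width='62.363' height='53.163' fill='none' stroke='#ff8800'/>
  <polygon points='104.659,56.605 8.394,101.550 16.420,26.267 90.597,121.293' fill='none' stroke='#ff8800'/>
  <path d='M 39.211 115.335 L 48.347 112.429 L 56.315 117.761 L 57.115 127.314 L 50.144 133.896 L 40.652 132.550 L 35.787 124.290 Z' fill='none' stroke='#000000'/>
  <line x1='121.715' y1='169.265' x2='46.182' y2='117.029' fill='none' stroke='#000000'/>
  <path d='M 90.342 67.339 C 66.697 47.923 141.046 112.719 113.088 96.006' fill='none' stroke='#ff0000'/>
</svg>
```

1 u = 1 mm; y_m = 188.952 − y.

[1] `<rect>` rectangle, #ff8800→cut S809 F1239: (18.883,142.489) → (81.246,142.489) → (81.246,89.326) → (18.883,89.326) → (18.883,142.489) (closed)

[2] `<polygon>` closed polygon, #ff8800→cut S809 F1239: (104.659,132.347) → (8.394,87.402) → (16.420,162.685) → (90.597,67.659) → (104.659,132.347) (closed)

[3] `<path>` regular polygon, #000000→score S543 F1745: (39.211,73.617) → (48.347,76.523) → (56.315,71.191) → (57.115,61.638) → (50.144,55.056) → (40.652,56.402) → (35.787,64.662) → (39.211,73.617) (closed)

[4] `<line>` line segment, #000000→score S543 F1745: (121.715,19.687) → (46.182,71.923)

[5] `<path>` cubic bezier, #ff0000→engrave S286 F3047: (90.342,121.613) → (87.852,122.975) → (103.332,108.293) → (118.004,93.105) → (113.088,92.946)

G21
G90
G00 X18.883 Y142.489
M3 S809
G1 X81.246 Y142.489 F1239
G1 X81.246 Y89.326
G1 X18.883 Y89.326
G1 X18.883 Y142.489
M5
G00 X104.659 Y132.347
M3 S809
G1 X8.394 Y87.402 F1239
G1 X16.420 Y162.685
G1 X90.597 Y67.659
G1 X104.659 Y132.347
M5
G00 X39.211 Y73.617
M3 S543
G1 X48.347 Y76.523 F1745
G1 X56.315 Y71.191
G1 X57.115 Y61.638
G1 X50.144 Y55.056
G1 X40.652 Y56.402
G1 X35.787 Y64.662
G1 X39.211 Y73.617
M5
G00 X121.715 Y19.687
M3 S543
G1 X46.182 Y71.923 F1745
M5
G00 X90.342 Y121.613
M3 S286
G1 X87.852 Y122.975 F3047
G1 X103.332 Y108.293
G1 X118.004 Y93.105
G1 X113.088 Y92.946
M5
G00 X0.000 Y0.000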